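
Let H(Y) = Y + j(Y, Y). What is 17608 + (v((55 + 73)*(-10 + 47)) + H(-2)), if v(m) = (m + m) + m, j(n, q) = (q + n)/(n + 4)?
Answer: 31812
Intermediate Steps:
j(n, q) = (n + q)/(4 + n)
H(Y) = Y + 2*Y/(4 + Y) (H(Y) = Y + (Y + Y)/(4 + Y) = Y + (2*Y)/(4 + Y) = Y + 2*Y/(4 + Y))
v(m) = 3*m (v(m) = 2*m + m = 3*m)
17608 + (v((55 + 73)*(-10 + 47)) + H(-2)) = 17608 + (3*((55 + 73)*(-10 + 47)) - 2*(6 - 2)/(4 - 2)) = 17608 + (3*(128*37) - 2*4/2) = 17608 + (3*4736 - 2*½*4) = 17608 + (14208 - 4) = 17608 + 14204 = 31812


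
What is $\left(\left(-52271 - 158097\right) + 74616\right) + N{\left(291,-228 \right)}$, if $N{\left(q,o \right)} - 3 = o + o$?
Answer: $-136205$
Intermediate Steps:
$N{\left(q,o \right)} = 3 + 2 o$ ($N{\left(q,o \right)} = 3 + \left(o + o\right) = 3 + 2 o$)
$\left(\left(-52271 - 158097\right) + 74616\right) + N{\left(291,-228 \right)} = \left(\left(-52271 - 158097\right) + 74616\right) + \left(3 + 2 \left(-228\right)\right) = \left(\left(-52271 - 158097\right) + 74616\right) + \left(3 - 456\right) = \left(-210368 + 74616\right) - 453 = -135752 - 453 = -136205$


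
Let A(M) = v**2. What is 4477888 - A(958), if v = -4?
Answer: 4477872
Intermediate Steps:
A(M) = 16 (A(M) = (-4)**2 = 16)
4477888 - A(958) = 4477888 - 1*16 = 4477888 - 16 = 4477872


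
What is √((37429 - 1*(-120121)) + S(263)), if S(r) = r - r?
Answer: 5*√6302 ≈ 396.93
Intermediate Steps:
S(r) = 0
√((37429 - 1*(-120121)) + S(263)) = √((37429 - 1*(-120121)) + 0) = √((37429 + 120121) + 0) = √(157550 + 0) = √157550 = 5*√6302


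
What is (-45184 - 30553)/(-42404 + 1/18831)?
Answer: 1426203447/798509723 ≈ 1.7861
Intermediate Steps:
(-45184 - 30553)/(-42404 + 1/18831) = -75737/(-42404 + 1/18831) = -75737/(-798509723/18831) = -75737*(-18831/798509723) = 1426203447/798509723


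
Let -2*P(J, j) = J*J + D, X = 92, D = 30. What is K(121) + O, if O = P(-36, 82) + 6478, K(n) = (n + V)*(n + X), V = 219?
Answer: 78235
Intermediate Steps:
P(J, j) = -15 - J**2/2 (P(J, j) = -(J*J + 30)/2 = -(J**2 + 30)/2 = -(30 + J**2)/2 = -15 - J**2/2)
K(n) = (92 + n)*(219 + n) (K(n) = (n + 219)*(n + 92) = (219 + n)*(92 + n) = (92 + n)*(219 + n))
O = 5815 (O = (-15 - 1/2*(-36)**2) + 6478 = (-15 - 1/2*1296) + 6478 = (-15 - 648) + 6478 = -663 + 6478 = 5815)
K(121) + O = (20148 + 121**2 + 311*121) + 5815 = (20148 + 14641 + 37631) + 5815 = 72420 + 5815 = 78235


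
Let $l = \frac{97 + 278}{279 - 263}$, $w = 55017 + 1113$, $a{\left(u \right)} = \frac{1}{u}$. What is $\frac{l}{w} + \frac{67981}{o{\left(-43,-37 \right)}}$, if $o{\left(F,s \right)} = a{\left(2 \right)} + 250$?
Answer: $\frac{8140329389}{29995872} \approx 271.38$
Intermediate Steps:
$w = 56130$
$l = \frac{375}{16}$ ($l = \frac{1}{16} \cdot 375 = \frac{375}{16} \approx 23.438$)
$o{\left(F,s \right)} = \frac{501}{2}$ ($o{\left(F,s \right)} = \frac{1}{2} + 250 = \frac{501}{2}$)
$\frac{l}{w} + \frac{67981}{o{\left(-43,-37 \right)}} = \frac{375}{16 \cdot 56130} + \frac{67981}{\frac{501}{2}} = \frac{375}{16} \cdot \frac{1}{56130} + 67981 \cdot \frac{2}{501} = \frac{25}{59872} + \frac{135962}{501} = \frac{8140329389}{29995872}$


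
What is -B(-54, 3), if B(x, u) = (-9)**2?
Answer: -81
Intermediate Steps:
B(x, u) = 81
-B(-54, 3) = -1*81 = -81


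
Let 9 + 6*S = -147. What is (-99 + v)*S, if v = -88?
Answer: 4862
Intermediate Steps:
S = -26 (S = -3/2 + (⅙)*(-147) = -3/2 - 49/2 = -26)
(-99 + v)*S = (-99 - 88)*(-26) = -187*(-26) = 4862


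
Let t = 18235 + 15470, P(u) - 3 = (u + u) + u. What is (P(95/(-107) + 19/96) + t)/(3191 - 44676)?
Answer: -23081821/28408928 ≈ -0.81248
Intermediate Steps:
P(u) = 3 + 3*u (P(u) = 3 + ((u + u) + u) = 3 + (2*u + u) = 3 + 3*u)
t = 33705
(P(95/(-107) + 19/96) + t)/(3191 - 44676) = ((3 + 3*(95/(-107) + 19/96)) + 33705)/(3191 - 44676) = ((3 + 3*(95*(-1/107) + 19*(1/96))) + 33705)/(-41485) = ((3 + 3*(-95/107 + 19/96)) + 33705)*(-1/41485) = ((3 + 3*(-7087/10272)) + 33705)*(-1/41485) = ((3 - 7087/3424) + 33705)*(-1/41485) = (3185/3424 + 33705)*(-1/41485) = (115409105/3424)*(-1/41485) = -23081821/28408928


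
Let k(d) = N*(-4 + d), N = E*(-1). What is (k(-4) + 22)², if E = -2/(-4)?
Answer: 676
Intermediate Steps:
E = ½ (E = -2*(-¼) = ½ ≈ 0.50000)
N = -½ (N = (½)*(-1) = -½ ≈ -0.50000)
k(d) = 2 - d/2 (k(d) = -(-4 + d)/2 = 2 - d/2)
(k(-4) + 22)² = ((2 - ½*(-4)) + 22)² = ((2 + 2) + 22)² = (4 + 22)² = 26² = 676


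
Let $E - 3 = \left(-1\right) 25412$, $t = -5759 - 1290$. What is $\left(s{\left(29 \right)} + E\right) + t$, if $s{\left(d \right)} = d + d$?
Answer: $-32400$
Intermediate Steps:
$s{\left(d \right)} = 2 d$
$t = -7049$ ($t = -5759 - 1290 = -7049$)
$E = -25409$ ($E = 3 - 25412 = -25409$)
$\left(s{\left(29 \right)} + E\right) + t = \left(2 \cdot 29 - 25409\right) - 7049 = \left(58 - 25409\right) - 7049 = -25351 - 7049 = -32400$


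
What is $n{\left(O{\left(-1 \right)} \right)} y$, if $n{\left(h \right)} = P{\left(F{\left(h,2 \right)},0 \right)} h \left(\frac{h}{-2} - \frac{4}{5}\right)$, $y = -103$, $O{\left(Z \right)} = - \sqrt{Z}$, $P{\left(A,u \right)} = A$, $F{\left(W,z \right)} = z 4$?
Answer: $-412 - \frac{3296 i}{5} \approx -412.0 - 659.2 i$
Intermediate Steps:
$F{\left(W,z \right)} = 4 z$
$n{\left(h \right)} = 8 h \left(- \frac{4}{5} - \frac{h}{2}\right)$ ($n{\left(h \right)} = 4 \cdot 2 h \left(\frac{h}{-2} - \frac{4}{5}\right) = 8 h \left(h \left(- \frac{1}{2}\right) - \frac{4}{5}\right) = 8 h \left(- \frac{h}{2} - \frac{4}{5}\right) = 8 h \left(- \frac{4}{5} - \frac{h}{2}\right)$)
$n{\left(O{\left(-1 \right)} \right)} y = - \frac{4 \left(- \sqrt{-1}\right) \left(8 + 5 \left(- \sqrt{-1}\right)\right)}{5} \left(-103\right) = - \frac{4 \left(- i\right) \left(8 + 5 \left(- i\right)\right)}{5} \left(-103\right) = - \frac{4 \left(- i\right) \left(8 - 5 i\right)}{5} \left(-103\right) = \frac{4 i \left(8 - 5 i\right)}{5} \left(-103\right) = - \frac{412 i \left(8 - 5 i\right)}{5}$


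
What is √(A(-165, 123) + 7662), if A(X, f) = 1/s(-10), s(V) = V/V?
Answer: √7663 ≈ 87.539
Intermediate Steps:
s(V) = 1
A(X, f) = 1 (A(X, f) = 1/1 = 1)
√(A(-165, 123) + 7662) = √(1 + 7662) = √7663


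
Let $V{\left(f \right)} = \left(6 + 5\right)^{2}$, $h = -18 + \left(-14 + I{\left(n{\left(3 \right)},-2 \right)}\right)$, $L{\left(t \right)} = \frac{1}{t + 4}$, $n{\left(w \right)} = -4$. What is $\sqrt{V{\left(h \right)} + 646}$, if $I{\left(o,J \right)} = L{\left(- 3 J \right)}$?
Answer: $\sqrt{767} \approx 27.695$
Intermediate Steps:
$L{\left(t \right)} = \frac{1}{4 + t}$
$I{\left(o,J \right)} = \frac{1}{4 - 3 J}$
$h = - \frac{319}{10}$ ($h = -18 - \left(14 + \frac{1}{-4 + 3 \left(-2\right)}\right) = -18 - \left(14 + \frac{1}{-4 - 6}\right) = -18 - \frac{139}{10} = - \frac{319}{10} \approx -31.9$)
$V{\left(f \right)} = 121$ ($V{\left(f \right)} = 11^{2} = 121$)
$\sqrt{V{\left(h \right)} + 646} = \sqrt{121 + 646} = \sqrt{767}$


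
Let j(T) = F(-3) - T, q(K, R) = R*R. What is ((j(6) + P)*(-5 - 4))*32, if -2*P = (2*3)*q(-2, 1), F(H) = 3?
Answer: 1728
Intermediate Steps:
q(K, R) = R²
j(T) = 3 - T
P = -3 (P = -2*3*1²/2 = -3 ≈ -3.0000)
((j(6) + P)*(-5 - 4))*32 = (((3 - 1*6) - 3)*(-5 - 4))*32 = (((3 - 6) - 3)*(-9))*32 = ((-3 - 3)*(-9))*32 = -6*(-9)*32 = 54*32 = 1728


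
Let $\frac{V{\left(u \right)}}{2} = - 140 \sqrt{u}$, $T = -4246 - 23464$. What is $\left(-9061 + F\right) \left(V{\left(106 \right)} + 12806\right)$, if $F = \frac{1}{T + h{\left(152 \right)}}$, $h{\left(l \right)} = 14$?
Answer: $- \frac{1606854985171}{13848} + \frac{8783370995 \sqrt{106}}{3462} \approx -8.9914 \cdot 10^{7}$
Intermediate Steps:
$T = -27710$
$V{\left(u \right)} = - 280 \sqrt{u}$ ($V{\left(u \right)} = 2 \left(- 140 \sqrt{u}\right) = - 280 \sqrt{u}$)
$F = - \frac{1}{27696}$ ($F = \frac{1}{-27710 + 14} = \frac{1}{-27696} = - \frac{1}{27696} \approx -3.6106 \cdot 10^{-5}$)
$\left(-9061 + F\right) \left(V{\left(106 \right)} + 12806\right) = \left(-9061 - \frac{1}{27696}\right) \left(- 280 \sqrt{106} + 12806\right) = - \frac{250953457 \left(12806 - 280 \sqrt{106}\right)}{27696} = - \frac{1606854985171}{13848} + \frac{8783370995 \sqrt{106}}{3462}$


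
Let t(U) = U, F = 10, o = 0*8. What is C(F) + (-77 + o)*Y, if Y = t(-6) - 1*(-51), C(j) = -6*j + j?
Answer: -3515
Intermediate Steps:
o = 0
C(j) = -5*j
Y = 45 (Y = -6 - 1*(-51) = -6 + 51 = 45)
C(F) + (-77 + o)*Y = -5*10 + (-77 + 0)*45 = -50 - 77*45 = -50 - 3465 = -3515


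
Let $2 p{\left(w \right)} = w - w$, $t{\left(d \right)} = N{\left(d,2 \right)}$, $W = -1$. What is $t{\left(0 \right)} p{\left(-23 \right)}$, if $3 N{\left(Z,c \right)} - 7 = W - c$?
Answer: $0$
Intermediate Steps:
$N{\left(Z,c \right)} = 2 - \frac{c}{3}$ ($N{\left(Z,c \right)} = \frac{7}{3} + \frac{-1 - c}{3} = \frac{7}{3} - \left(\frac{1}{3} + \frac{c}{3}\right) = 2 - \frac{c}{3}$)
$t{\left(d \right)} = \frac{4}{3}$ ($t{\left(d \right)} = 2 - \frac{2}{3} = \frac{4}{3}$)
$p{\left(w \right)} = 0$ ($p{\left(w \right)} = \frac{w - w}{2} = \frac{1}{2} \cdot 0 = 0$)
$t{\left(0 \right)} p{\left(-23 \right)} = \frac{4}{3} \cdot 0 = 0$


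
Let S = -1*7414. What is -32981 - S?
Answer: -25567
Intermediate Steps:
S = -7414
-32981 - S = -32981 - 1*(-7414) = -32981 + 7414 = -25567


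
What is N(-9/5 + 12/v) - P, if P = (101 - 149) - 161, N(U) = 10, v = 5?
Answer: 219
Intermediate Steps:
P = -209 (P = -48 - 161 = -209)
N(-9/5 + 12/v) - P = 10 - 1*(-209) = 10 + 209 = 219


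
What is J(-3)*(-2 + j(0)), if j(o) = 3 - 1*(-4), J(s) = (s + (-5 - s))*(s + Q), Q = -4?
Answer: 175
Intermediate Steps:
J(s) = 20 - 5*s (J(s) = (s + (-5 - s))*(s - 4) = -5*(-4 + s) = 20 - 5*s)
j(o) = 7 (j(o) = 3 + 4 = 7)
J(-3)*(-2 + j(0)) = (20 - 5*(-3))*(-2 + 7) = (20 + 15)*5 = 35*5 = 175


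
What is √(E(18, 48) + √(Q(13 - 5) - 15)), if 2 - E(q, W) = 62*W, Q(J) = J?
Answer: √(-2974 + I*√7) ≈ 0.0243 + 54.534*I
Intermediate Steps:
E(q, W) = 2 - 62*W
√(E(18, 48) + √(Q(13 - 5) - 15)) = √((2 - 62*48) + √((13 - 5) - 15)) = √((2 - 2976) + √(8 - 15)) = √(-2974 + √(-7)) = √(-2974 + I*√7)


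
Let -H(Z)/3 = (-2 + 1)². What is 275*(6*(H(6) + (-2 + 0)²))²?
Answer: 9900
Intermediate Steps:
H(Z) = -3 (H(Z) = -3*(-2 + 1)² = -3*(-1)² = -3*1 = -3)
275*(6*(H(6) + (-2 + 0)²))² = 275*(6*(-3 + (-2 + 0)²))² = 275*(6*(-3 + (-2)²))² = 275*(6*(-3 + 4))² = 275*(6*1)² = 275*6² = 275*36 = 9900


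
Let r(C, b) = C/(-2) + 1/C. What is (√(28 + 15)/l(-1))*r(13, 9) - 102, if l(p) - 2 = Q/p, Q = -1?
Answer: -102 - 167*√43/78 ≈ -116.04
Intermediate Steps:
l(p) = 2 - 1/p
r(C, b) = 1/C - C/2 (r(C, b) = C*(-½) + 1/C = -C/2 + 1/C = 1/C - C/2)
(√(28 + 15)/l(-1))*r(13, 9) - 102 = (√(28 + 15)/(2 - 1/(-1)))*(1/13 - ½*13) - 102 = (√43/(2 - 1*(-1)))*(1/13 - 13/2) - 102 = (√43/(2 + 1))*(-167/26) - 102 = (√43/3)*(-167/26) - 102 = -167*√43/78 - 102 = -102 - 167*√43/78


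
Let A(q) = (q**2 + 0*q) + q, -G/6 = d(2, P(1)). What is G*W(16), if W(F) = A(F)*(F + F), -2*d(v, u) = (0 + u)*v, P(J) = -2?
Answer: -104448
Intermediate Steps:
d(v, u) = -u*v/2 (d(v, u) = -(0 + u)*v/2 = -u*v/2)
G = -12 (G = -(-3)*(-2)*2 = -6*2 = -12)
A(q) = q + q**2 (A(q) = (q**2 + 0) + q = q**2 + q = q + q**2)
W(F) = 2*F**2*(1 + F) (W(F) = (F*(1 + F))*(F + F) = (F*(1 + F))*(2*F) = 2*F**2*(1 + F))
G*W(16) = -24*16**2*(1 + 16) = -24*256*17 = -12*8704 = -104448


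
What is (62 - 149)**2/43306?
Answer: 7569/43306 ≈ 0.17478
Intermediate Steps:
(62 - 149)**2/43306 = (-87)**2*(1/43306) = 7569*(1/43306) = 7569/43306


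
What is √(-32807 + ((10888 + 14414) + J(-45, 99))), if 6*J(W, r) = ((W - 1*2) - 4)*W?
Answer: I*√28490/2 ≈ 84.395*I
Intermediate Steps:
J(W, r) = W*(-6 + W)/6 (J(W, r) = (((W - 1*2) - 4)*W)/6 = (((W - 2) - 4)*W)/6 = (((-2 + W) - 4)*W)/6 = ((-6 + W)*W)/6 = (W*(-6 + W))/6 = W*(-6 + W)/6)
√(-32807 + ((10888 + 14414) + J(-45, 99))) = √(-32807 + ((10888 + 14414) + (⅙)*(-45)*(-6 - 45))) = √(-32807 + (25302 + (⅙)*(-45)*(-51))) = √(-32807 + (25302 + 765/2)) = √(-32807 + 51369/2) = √(-14245/2) = I*√28490/2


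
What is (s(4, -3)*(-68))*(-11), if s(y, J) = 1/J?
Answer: -748/3 ≈ -249.33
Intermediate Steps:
(s(4, -3)*(-68))*(-11) = (-68/(-3))*(-11) = -1/3*(-68)*(-11) = (68/3)*(-11) = -748/3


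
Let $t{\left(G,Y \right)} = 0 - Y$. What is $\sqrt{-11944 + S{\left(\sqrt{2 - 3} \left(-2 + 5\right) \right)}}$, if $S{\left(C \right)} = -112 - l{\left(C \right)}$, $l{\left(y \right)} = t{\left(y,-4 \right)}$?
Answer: $6 i \sqrt{335} \approx 109.82 i$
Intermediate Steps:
$t{\left(G,Y \right)} = - Y$
$l{\left(y \right)} = 4$ ($l{\left(y \right)} = \left(-1\right) \left(-4\right) = 4$)
$S{\left(C \right)} = -116$ ($S{\left(C \right)} = -112 - 4 = -116$)
$\sqrt{-11944 + S{\left(\sqrt{2 - 3} \left(-2 + 5\right) \right)}} = \sqrt{-11944 - 116} = \sqrt{-12060} = 6 i \sqrt{335}$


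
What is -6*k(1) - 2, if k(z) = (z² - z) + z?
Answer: -8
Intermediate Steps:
k(z) = z²
-6*k(1) - 2 = -6*1² - 2 = -6*1 - 2 = -6 - 2 = -8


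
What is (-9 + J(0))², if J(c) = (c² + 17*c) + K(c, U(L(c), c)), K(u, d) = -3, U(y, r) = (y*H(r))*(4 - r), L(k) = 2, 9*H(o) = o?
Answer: 144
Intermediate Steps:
H(o) = o/9
U(y, r) = r*y*(4 - r)/9 (U(y, r) = (y*(r/9))*(4 - r) = (r*y/9)*(4 - r) = r*y*(4 - r)/9)
J(c) = -3 + c² + 17*c (J(c) = (c² + 17*c) - 3 = -3 + c² + 17*c)
(-9 + J(0))² = (-9 + (-3 + 0² + 17*0))² = (-9 + (-3 + 0 + 0))² = (-9 - 3)² = (-12)² = 144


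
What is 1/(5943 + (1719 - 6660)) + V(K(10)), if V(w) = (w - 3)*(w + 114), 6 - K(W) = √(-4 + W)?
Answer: 366733/1002 - 123*√6 ≈ 64.714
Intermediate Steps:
K(W) = 6 - √(-4 + W)
V(w) = (-3 + w)*(114 + w)
1/(5943 + (1719 - 6660)) + V(K(10)) = 1/(5943 + (1719 - 6660)) + (-342 + (6 - √(-4 + 10))² + 111*(6 - √(-4 + 10))) = 1/(5943 - 4941) + (-342 + (6 - √6)² + 111*(6 - √6)) = 1/1002 + (-342 + (6 - √6)² + (666 - 111*√6)) = 1/1002 + (324 + (6 - √6)² - 111*√6) = 324649/1002 + (6 - √6)² - 111*√6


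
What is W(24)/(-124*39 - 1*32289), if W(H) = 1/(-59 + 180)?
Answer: -1/4492125 ≈ -2.2261e-7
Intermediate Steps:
W(H) = 1/121
W(24)/(-124*39 - 1*32289) = 1/(121*(-124*39 - 1*32289)) = 1/(121*(-4836 - 32289)) = (1/121)/(-37125) = (1/121)*(-1/37125) = -1/4492125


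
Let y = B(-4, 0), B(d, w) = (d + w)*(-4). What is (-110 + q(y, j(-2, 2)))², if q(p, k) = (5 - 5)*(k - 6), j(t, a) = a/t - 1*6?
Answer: 12100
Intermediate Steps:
j(t, a) = -6 + a/t (j(t, a) = a/t - 6 = -6 + a/t)
B(d, w) = -4*d - 4*w
y = 16 (y = -4*(-4) - 4*0 = 16 + 0 = 16)
q(p, k) = 0 (q(p, k) = 0*(-6 + k) = 0)
(-110 + q(y, j(-2, 2)))² = (-110 + 0)² = (-110)² = 12100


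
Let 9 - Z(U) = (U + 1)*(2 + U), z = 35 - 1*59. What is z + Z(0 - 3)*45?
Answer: 291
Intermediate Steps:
z = -24 (z = 35 - 59 = -24)
Z(U) = 9 - (1 + U)*(2 + U) (Z(U) = 9 - (U + 1)*(2 + U) = 9 - (1 + U)*(2 + U))
z + Z(0 - 3)*45 = -24 + (7 - (0 - 3)² - 3*(0 - 3))*45 = -24 + (7 - 1*(-3)² - 3*(-3))*45 = -24 + (7 - 1*9 + 9)*45 = -24 + (7 - 9 + 9)*45 = -24 + 7*45 = -24 + 315 = 291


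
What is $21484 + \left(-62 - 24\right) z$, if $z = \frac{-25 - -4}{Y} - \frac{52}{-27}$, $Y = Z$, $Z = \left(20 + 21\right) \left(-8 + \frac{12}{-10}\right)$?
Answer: $\frac{542665123}{25461} \approx 21314.0$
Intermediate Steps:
$Z = - \frac{1886}{5}$ ($Z = 41 \left(-8 + 12 \left(- \frac{1}{10}\right)\right) = 41 \left(-8 - \frac{6}{5}\right) = 41 \left(- \frac{46}{5}\right) = - \frac{1886}{5} \approx -377.2$)
$Y = - \frac{1886}{5} \approx -377.2$
$z = \frac{100907}{50922}$ ($z = \frac{-25 - -4}{- \frac{1886}{5}} - \frac{52}{-27} = \left(-25 + 4\right) \left(- \frac{5}{1886}\right) - - \frac{52}{27} = \left(-21\right) \left(- \frac{5}{1886}\right) + \frac{52}{27} = \frac{105}{1886} + \frac{52}{27} = \frac{100907}{50922} \approx 1.9816$)
$21484 + \left(-62 - 24\right) z = 21484 + \left(-62 - 24\right) \frac{100907}{50922} = 21484 - \frac{4339001}{25461} = \frac{542665123}{25461}$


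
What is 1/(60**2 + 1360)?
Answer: 1/4960 ≈ 0.00020161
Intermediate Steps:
1/(60**2 + 1360) = 1/(3600 + 1360) = 1/4960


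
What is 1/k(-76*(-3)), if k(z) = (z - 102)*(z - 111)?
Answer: 1/14742 ≈ 6.7833e-5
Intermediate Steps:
k(z) = (-111 + z)*(-102 + z) (k(z) = (-102 + z)*(-111 + z) = (-111 + z)*(-102 + z))
1/k(-76*(-3)) = 1/(11322 + (-76*(-3))**2 - (-16188)*(-3)) = 1/(11322 + 228**2 - 213*228) = 1/(11322 + 51984 - 48564) = 1/14742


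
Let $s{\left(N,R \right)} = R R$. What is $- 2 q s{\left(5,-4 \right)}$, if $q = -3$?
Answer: $96$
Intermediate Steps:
$s{\left(N,R \right)} = R^{2}$
$- 2 q s{\left(5,-4 \right)} = \left(-2\right) \left(-3\right) \left(-4\right)^{2} = 6 \cdot 16 = 96$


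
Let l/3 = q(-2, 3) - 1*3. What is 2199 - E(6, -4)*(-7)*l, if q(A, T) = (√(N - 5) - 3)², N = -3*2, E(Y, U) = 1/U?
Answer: 8901/4 + 63*I*√11/2 ≈ 2225.3 + 104.47*I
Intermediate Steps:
N = -6
q(A, T) = (-3 + I*√11)² (q(A, T) = (√(-6 - 5) - 3)² = (√(-11) - 3)² = (I*√11 - 3)² = (-3 + I*√11)²)
l = -9 + 3*(3 - I*√11)² (l = 3*((3 - I*√11)² - 1*3) = 3*((3 - I*√11)² - 3) = 3*(-3 + (3 - I*√11)²) = -9 + 3*(3 - I*√11)² ≈ -15.0 - 59.699*I)
2199 - E(6, -4)*(-7)*l = 2199 - -7/(-4)*(-15 - 18*I*√11) = 2199 - (-¼*(-7))*(-15 - 18*I*√11) = 2199 - 7*(-15 - 18*I*√11)/4 = 2199 - (-105/4 - 63*I*√11/2) = 2199 + (105/4 + 63*I*√11/2) = 8901/4 + 63*I*√11/2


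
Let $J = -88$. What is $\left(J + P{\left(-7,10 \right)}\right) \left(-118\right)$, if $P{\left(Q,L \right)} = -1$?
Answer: $10502$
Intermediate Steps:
$\left(J + P{\left(-7,10 \right)}\right) \left(-118\right) = \left(-88 - 1\right) \left(-118\right) = \left(-89\right) \left(-118\right) = 10502$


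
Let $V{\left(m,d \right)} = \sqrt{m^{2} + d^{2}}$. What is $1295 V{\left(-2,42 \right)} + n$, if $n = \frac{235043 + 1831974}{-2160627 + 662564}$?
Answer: $- \frac{2067017}{1498063} + 2590 \sqrt{442} \approx 54450.0$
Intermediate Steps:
$V{\left(m,d \right)} = \sqrt{d^{2} + m^{2}}$
$n = - \frac{2067017}{1498063}$ ($n = \frac{2067017}{-1498063} = 2067017 \left(- \frac{1}{1498063}\right) = - \frac{2067017}{1498063} \approx -1.3798$)
$1295 V{\left(-2,42 \right)} + n = 1295 \sqrt{42^{2} + \left(-2\right)^{2}} - \frac{2067017}{1498063} = 1295 \sqrt{1764 + 4} - \frac{2067017}{1498063} = 1295 \sqrt{1768} - \frac{2067017}{1498063} = 1295 \cdot 2 \sqrt{442} - \frac{2067017}{1498063} = 2590 \sqrt{442} - \frac{2067017}{1498063} = - \frac{2067017}{1498063} + 2590 \sqrt{442}$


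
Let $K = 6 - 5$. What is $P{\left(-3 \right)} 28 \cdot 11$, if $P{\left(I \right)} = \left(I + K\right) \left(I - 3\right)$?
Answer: $3696$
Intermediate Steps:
$K = 1$
$P{\left(I \right)} = \left(1 + I\right) \left(-3 + I\right)$ ($P{\left(I \right)} = \left(I + 1\right) \left(I - 3\right) = \left(1 + I\right) \left(-3 + I\right)$)
$P{\left(-3 \right)} 28 \cdot 11 = \left(-3 + \left(-3\right)^{2} - -6\right) 28 \cdot 11 = \left(-3 + 9 + 6\right) 28 \cdot 11 = 12 \cdot 28 \cdot 11 = 336 \cdot 11 = 3696$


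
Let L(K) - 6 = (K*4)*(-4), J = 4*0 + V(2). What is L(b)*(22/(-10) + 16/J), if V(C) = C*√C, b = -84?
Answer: -2970 + 5400*√2 ≈ 4666.8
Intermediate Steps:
V(C) = C^(3/2)
J = 2*√2 (J = 4*0 + 2^(3/2) = 0 + 2*√2 = 2*√2 ≈ 2.8284)
L(K) = 6 - 16*K (L(K) = 6 + (K*4)*(-4) = 6 + (4*K)*(-4) = 6 - 16*K)
L(b)*(22/(-10) + 16/J) = (6 - 16*(-84))*(22/(-10) + 16/((2*√2))) = (6 + 1344)*(22*(-⅒) + 16*(√2/4)) = 1350*(-11/5 + 4*√2) = -2970 + 5400*√2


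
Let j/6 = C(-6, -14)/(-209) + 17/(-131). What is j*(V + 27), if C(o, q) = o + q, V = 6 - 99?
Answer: 33588/2489 ≈ 13.495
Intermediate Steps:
V = -93
j = -5598/27379 (j = 6*((-6 - 14)/(-209) + 17/(-131)) = 6*(-20*(-1/209) + 17*(-1/131)) = 6*(20/209 - 17/131) = 6*(-933/27379) = -5598/27379 ≈ -0.20446)
j*(V + 27) = -5598*(-93 + 27)/27379 = -5598/27379*(-66) = 33588/2489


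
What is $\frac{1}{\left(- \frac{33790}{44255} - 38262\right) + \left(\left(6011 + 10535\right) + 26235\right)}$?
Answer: $\frac{8851}{39990911} \approx 0.00022133$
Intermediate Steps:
$\frac{1}{\left(- \frac{33790}{44255} - 38262\right) + \left(\left(6011 + 10535\right) + 26235\right)} = \frac{1}{\left(\left(-33790\right) \frac{1}{44255} - 38262\right) + \left(16546 + 26235\right)} = \frac{1}{\left(- \frac{6758}{8851} - 38262\right) + 42781} = \frac{1}{- \frac{338663720}{8851} + 42781} = \frac{1}{\frac{39990911}{8851}} = \frac{8851}{39990911}$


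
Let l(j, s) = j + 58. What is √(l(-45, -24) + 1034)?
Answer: √1047 ≈ 32.357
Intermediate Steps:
l(j, s) = 58 + j
√(l(-45, -24) + 1034) = √((58 - 45) + 1034) = √(13 + 1034) = √1047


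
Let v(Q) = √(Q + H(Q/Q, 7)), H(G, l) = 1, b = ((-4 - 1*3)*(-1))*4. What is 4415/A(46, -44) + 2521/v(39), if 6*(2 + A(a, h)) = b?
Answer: 13245/8 + 2521*√10/20 ≈ 2054.2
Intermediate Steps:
b = 28 (b = ((-4 - 3)*(-1))*4 = -7*(-1)*4 = 7*4 = 28)
A(a, h) = 8/3 (A(a, h) = -2 + (⅙)*28 = -2 + 14/3 = 8/3)
v(Q) = √(1 + Q) (v(Q) = √(Q + 1) = √(1 + Q))
4415/A(46, -44) + 2521/v(39) = 4415/(8/3) + 2521/(√(1 + 39)) = 4415*(3/8) + 2521/(√40) = 13245/8 + 2521/((2*√10)) = 13245/8 + 2521*(√10/20) = 13245/8 + 2521*√10/20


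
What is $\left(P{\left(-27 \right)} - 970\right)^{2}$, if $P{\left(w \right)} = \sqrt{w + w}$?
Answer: $940846 - 5820 i \sqrt{6} \approx 9.4085 \cdot 10^{5} - 14256.0 i$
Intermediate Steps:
$P{\left(w \right)} = \sqrt{2} \sqrt{w}$ ($P{\left(w \right)} = \sqrt{2 w} = \sqrt{2} \sqrt{w}$)
$\left(P{\left(-27 \right)} - 970\right)^{2} = \left(\sqrt{2} \sqrt{-27} - 970\right)^{2} = \left(\sqrt{2} \cdot 3 i \sqrt{3} - 970\right)^{2} = \left(3 i \sqrt{6} - 970\right)^{2} = \left(-970 + 3 i \sqrt{6}\right)^{2}$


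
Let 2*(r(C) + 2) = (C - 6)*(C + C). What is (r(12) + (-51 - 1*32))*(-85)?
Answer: 1105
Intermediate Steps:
r(C) = -2 + C*(-6 + C) (r(C) = -2 + ((C - 6)*(C + C))/2 = -2 + ((-6 + C)*(2*C))/2 = -2 + (2*C*(-6 + C))/2 = -2 + C*(-6 + C))
(r(12) + (-51 - 1*32))*(-85) = ((-2 + 12**2 - 6*12) + (-51 - 1*32))*(-85) = ((-2 + 144 - 72) + (-51 - 32))*(-85) = (70 - 83)*(-85) = -13*(-85) = 1105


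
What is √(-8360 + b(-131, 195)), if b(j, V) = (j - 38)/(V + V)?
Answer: I*√7524390/30 ≈ 91.435*I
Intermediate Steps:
b(j, V) = (-38 + j)/(2*V) (b(j, V) = (-38 + j)/((2*V)) = (-38 + j)*(1/(2*V)) = (-38 + j)/(2*V))
√(-8360 + b(-131, 195)) = √(-8360 + (½)*(-38 - 131)/195) = √(-8360 + (½)*(1/195)*(-169)) = √(-8360 - 13/30) = √(-250813/30) = I*√7524390/30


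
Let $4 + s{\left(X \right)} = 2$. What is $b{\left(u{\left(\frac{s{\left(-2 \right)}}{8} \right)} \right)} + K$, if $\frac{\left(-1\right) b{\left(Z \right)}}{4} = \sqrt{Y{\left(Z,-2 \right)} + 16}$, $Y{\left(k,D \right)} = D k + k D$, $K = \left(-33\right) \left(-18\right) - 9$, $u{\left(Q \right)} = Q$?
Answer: $585 - 4 \sqrt{17} \approx 568.51$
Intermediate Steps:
$s{\left(X \right)} = -2$ ($s{\left(X \right)} = -4 + 2 = -2$)
$K = 585$ ($K = 594 - 9 = 585$)
$Y{\left(k,D \right)} = 2 D k$ ($Y{\left(k,D \right)} = D k + D k = 2 D k$)
$b{\left(Z \right)} = - 4 \sqrt{16 - 4 Z}$ ($b{\left(Z \right)} = - 4 \sqrt{2 \left(-2\right) Z + 16} = - 4 \sqrt{- 4 Z + 16} = - 4 \sqrt{16 - 4 Z}$)
$b{\left(u{\left(\frac{s{\left(-2 \right)}}{8} \right)} \right)} + K = - 8 \sqrt{4 - - \frac{2}{8}} + 585 = - 8 \sqrt{4 - \left(-2\right) \frac{1}{8}} + 585 = - 8 \sqrt{4 - - \frac{1}{4}} + 585 = - 8 \sqrt{4 + \frac{1}{4}} + 585 = - 8 \sqrt{\frac{17}{4}} + 585 = - 8 \frac{\sqrt{17}}{2} + 585 = - 4 \sqrt{17} + 585 = 585 - 4 \sqrt{17}$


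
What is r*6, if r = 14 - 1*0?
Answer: 84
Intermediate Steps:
r = 14 (r = 14 + 0 = 14)
r*6 = 14*6 = 84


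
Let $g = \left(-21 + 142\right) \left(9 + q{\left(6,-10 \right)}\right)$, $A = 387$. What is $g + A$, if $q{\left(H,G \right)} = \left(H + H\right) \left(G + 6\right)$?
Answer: $-4332$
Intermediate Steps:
$q{\left(H,G \right)} = 2 H \left(6 + G\right)$
$g = -4719$ ($g = \left(-21 + 142\right) \left(9 + 2 \cdot 6 \left(6 - 10\right)\right) = 121 \left(9 + 2 \cdot 6 \left(-4\right)\right) = 121 \left(9 - 48\right) = 121 \left(-39\right) = -4719$)
$g + A = -4719 + 387 = -4332$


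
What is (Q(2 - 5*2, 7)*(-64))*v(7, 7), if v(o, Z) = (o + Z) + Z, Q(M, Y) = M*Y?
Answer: 75264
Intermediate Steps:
v(o, Z) = o + 2*Z (v(o, Z) = (Z + o) + Z = o + 2*Z)
(Q(2 - 5*2, 7)*(-64))*v(7, 7) = (((2 - 5*2)*7)*(-64))*(7 + 2*7) = (((2 - 10)*7)*(-64))*(7 + 14) = (-8*7*(-64))*21 = -56*(-64)*21 = 3584*21 = 75264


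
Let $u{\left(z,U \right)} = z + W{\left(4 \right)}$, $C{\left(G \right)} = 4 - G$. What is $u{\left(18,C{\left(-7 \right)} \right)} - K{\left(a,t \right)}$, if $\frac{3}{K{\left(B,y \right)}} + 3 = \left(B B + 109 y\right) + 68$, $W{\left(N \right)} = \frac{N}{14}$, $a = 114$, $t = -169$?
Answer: $\frac{686101}{37520} \approx 18.286$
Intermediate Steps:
$W{\left(N \right)} = \frac{N}{14}$ ($W{\left(N \right)} = N \frac{1}{14} = \frac{N}{14}$)
$K{\left(B,y \right)} = \frac{3}{65 + B^{2} + 109 y}$ ($K{\left(B,y \right)} = \frac{3}{-3 + \left(\left(B B + 109 y\right) + 68\right)} = \frac{3}{-3 + \left(\left(B^{2} + 109 y\right) + 68\right)} = \frac{3}{-3 + \left(68 + B^{2} + 109 y\right)} = \frac{3}{65 + B^{2} + 109 y}$)
$u{\left(z,U \right)} = \frac{2}{7} + z$ ($u{\left(z,U \right)} = z + \frac{1}{14} \cdot 4 = z + \frac{2}{7} = \frac{2}{7} + z$)
$u{\left(18,C{\left(-7 \right)} \right)} - K{\left(a,t \right)} = \left(\frac{2}{7} + 18\right) - \frac{3}{65 + 114^{2} + 109 \left(-169\right)} = \frac{128}{7} - \frac{3}{65 + 12996 - 18421} = \frac{128}{7} - \frac{3}{-5360} = \frac{128}{7} - 3 \left(- \frac{1}{5360}\right) = \frac{128}{7} - - \frac{3}{5360} = \frac{128}{7} + \frac{3}{5360} = \frac{686101}{37520}$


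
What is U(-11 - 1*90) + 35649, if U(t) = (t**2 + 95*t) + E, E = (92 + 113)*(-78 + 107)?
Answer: 42200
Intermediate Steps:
E = 5945 (E = 205*29 = 5945)
U(t) = 5945 + t**2 + 95*t (U(t) = (t**2 + 95*t) + 5945 = 5945 + t**2 + 95*t)
U(-11 - 1*90) + 35649 = (5945 + (-11 - 1*90)**2 + 95*(-11 - 1*90)) + 35649 = (5945 + (-11 - 90)**2 + 95*(-11 - 90)) + 35649 = (5945 + (-101)**2 + 95*(-101)) + 35649 = (5945 + 10201 - 9595) + 35649 = 6551 + 35649 = 42200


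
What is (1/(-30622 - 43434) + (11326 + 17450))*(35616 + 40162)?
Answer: 80742802354495/37028 ≈ 2.1806e+9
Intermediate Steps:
(1/(-30622 - 43434) + (11326 + 17450))*(35616 + 40162) = (1/(-74056) + 28776)*75778 = (-1/74056 + 28776)*75778 = (2131035455/74056)*75778 = 80742802354495/37028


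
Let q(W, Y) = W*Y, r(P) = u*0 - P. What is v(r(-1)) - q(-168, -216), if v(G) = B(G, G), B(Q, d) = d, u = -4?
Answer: -36287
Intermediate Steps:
r(P) = -P (r(P) = -4*0 - P = 0 - P = -P)
v(G) = G
v(r(-1)) - q(-168, -216) = -1*(-1) - (-168)*(-216) = 1 - 1*36288 = 1 - 36288 = -36287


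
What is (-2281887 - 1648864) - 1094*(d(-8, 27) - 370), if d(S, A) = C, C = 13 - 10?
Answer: -3529253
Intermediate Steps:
C = 3
d(S, A) = 3
(-2281887 - 1648864) - 1094*(d(-8, 27) - 370) = (-2281887 - 1648864) - 1094*(3 - 370) = -3930751 - 1094*(-367) = -3930751 + 401498 = -3529253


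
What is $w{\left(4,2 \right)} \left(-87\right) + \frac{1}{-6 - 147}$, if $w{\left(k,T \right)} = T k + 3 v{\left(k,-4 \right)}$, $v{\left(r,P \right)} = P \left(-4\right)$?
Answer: $- \frac{745417}{153} \approx -4872.0$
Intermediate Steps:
$v{\left(r,P \right)} = - 4 P$
$w{\left(k,T \right)} = 48 + T k$ ($w{\left(k,T \right)} = T k + 3 \left(\left(-4\right) \left(-4\right)\right) = T k + 3 \cdot 16 = T k + 48 = 48 + T k$)
$w{\left(4,2 \right)} \left(-87\right) + \frac{1}{-6 - 147} = \left(48 + 2 \cdot 4\right) \left(-87\right) + \frac{1}{-6 - 147} = \left(48 + 8\right) \left(-87\right) + \frac{1}{-153} = 56 \left(-87\right) - \frac{1}{153} = -4872 - \frac{1}{153} = - \frac{745417}{153}$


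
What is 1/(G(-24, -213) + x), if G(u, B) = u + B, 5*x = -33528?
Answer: -5/34713 ≈ -0.00014404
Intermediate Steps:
x = -33528/5 (x = (⅕)*(-33528) = -33528/5 ≈ -6705.6)
G(u, B) = B + u
1/(G(-24, -213) + x) = 1/((-213 - 24) - 33528/5) = 1/(-237 - 33528/5) = 1/(-34713/5) = -5/34713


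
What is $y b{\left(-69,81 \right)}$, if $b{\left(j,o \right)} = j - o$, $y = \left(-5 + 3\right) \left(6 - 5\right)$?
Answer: $300$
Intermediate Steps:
$y = -2$ ($y = \left(-2\right) 1 = -2$)
$y b{\left(-69,81 \right)} = - 2 \left(-69 - 81\right) = \left(-2\right) \left(-150\right) = 300$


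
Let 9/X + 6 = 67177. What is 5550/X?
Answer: 124266350/3 ≈ 4.1422e+7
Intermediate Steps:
X = 9/67171 (X = 9/(-6 + 67177) = 9/67171 ≈ 0.00013399)
5550/X = 5550/(9/67171) = 5550*(67171/9) = 124266350/3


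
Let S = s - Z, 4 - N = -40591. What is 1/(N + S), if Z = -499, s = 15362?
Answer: 1/56456 ≈ 1.7713e-5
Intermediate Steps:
N = 40595 (N = 4 - 1*(-40591) = 4 + 40591 = 40595)
S = 15861 (S = 15362 - 1*(-499) = 15362 + 499 = 15861)
1/(N + S) = 1/(40595 + 15861) = 1/56456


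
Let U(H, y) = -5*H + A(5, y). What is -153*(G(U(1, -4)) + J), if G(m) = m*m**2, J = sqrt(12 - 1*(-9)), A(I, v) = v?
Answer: 111537 - 153*sqrt(21) ≈ 1.1084e+5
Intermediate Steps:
J = sqrt(21) (J = sqrt(12 + 9) = sqrt(21) ≈ 4.5826)
U(H, y) = y - 5*H (U(H, y) = -5*H + y = y - 5*H)
G(m) = m**3
-153*(G(U(1, -4)) + J) = -153*((-4 - 5*1)**3 + sqrt(21)) = -153*((-4 - 5)**3 + sqrt(21)) = -153*((-9)**3 + sqrt(21)) = -153*(-729 + sqrt(21)) = 111537 - 153*sqrt(21)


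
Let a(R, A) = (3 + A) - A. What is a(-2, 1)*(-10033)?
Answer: -30099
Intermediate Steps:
a(R, A) = 3
a(-2, 1)*(-10033) = 3*(-10033) = -30099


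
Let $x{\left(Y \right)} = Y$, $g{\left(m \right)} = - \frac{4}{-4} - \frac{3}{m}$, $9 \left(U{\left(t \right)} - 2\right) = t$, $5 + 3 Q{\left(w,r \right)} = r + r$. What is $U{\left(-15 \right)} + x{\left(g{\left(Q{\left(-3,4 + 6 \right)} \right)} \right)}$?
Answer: $\frac{11}{15} \approx 0.73333$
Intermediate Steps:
$Q{\left(w,r \right)} = - \frac{5}{3} + \frac{2 r}{3}$ ($Q{\left(w,r \right)} = - \frac{5}{3} + \frac{r + r}{3} = - \frac{5}{3} + \frac{2 r}{3}$)
$U{\left(t \right)} = 2 + \frac{t}{9}$
$g{\left(m \right)} = 1 - \frac{3}{m}$ ($g{\left(m \right)} = \left(-4\right) \left(- \frac{1}{4}\right) - \frac{3}{m} = 1 - \frac{3}{m}$)
$U{\left(-15 \right)} + x{\left(g{\left(Q{\left(-3,4 + 6 \right)} \right)} \right)} = \left(2 + \frac{1}{9} \left(-15\right)\right) + \frac{-3 - \left(\frac{5}{3} - \frac{2 \left(4 + 6\right)}{3}\right)}{- \frac{5}{3} + \frac{2 \left(4 + 6\right)}{3}} = \left(2 - \frac{5}{3}\right) + \frac{-3 + \left(- \frac{5}{3} + \frac{2}{3} \cdot 10\right)}{- \frac{5}{3} + \frac{2}{3} \cdot 10} = \frac{1}{3} + \frac{-3 + \left(- \frac{5}{3} + \frac{20}{3}\right)}{- \frac{5}{3} + \frac{20}{3}} = \frac{1}{3} + \frac{-3 + 5}{5} = \frac{1}{3} + \frac{1}{5} \cdot 2 = \frac{1}{3} + \frac{2}{5} = \frac{11}{15}$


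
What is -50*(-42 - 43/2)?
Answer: 3175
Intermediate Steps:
-50*(-42 - 43/2) = -50*(-127/2) = 3175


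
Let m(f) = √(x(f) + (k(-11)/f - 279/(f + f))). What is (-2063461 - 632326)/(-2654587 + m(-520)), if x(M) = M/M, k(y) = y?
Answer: 7442449169967760/7328705426190419 + 32349444*√9685/7328705426190419 ≈ 1.0155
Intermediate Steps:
x(M) = 1
m(f) = √(1 - 301/(2*f)) (m(f) = √(1 + (-11/f - 279/(f + f))) = √(1 + (-11/f - 279*1/(2*f))) = √(1 + (-11/f - 279/(2*f))) = √(1 - 301/(2*f)))
(-2063461 - 632326)/(-2654587 + m(-520)) = (-2063461 - 632326)/(-2654587 + √(4 - 602/(-520))/2) = -2695787/(-2654587 + √(4 - 602*(-1/520))/2) = -2695787/(-2654587 + √(4 + 301/260)/2) = -2695787/(-2654587 + √(1341/260)/2) = -2695787/(-2654587 + (3*√9685/130)/2) = -2695787/(-2654587 + 3*√9685/260)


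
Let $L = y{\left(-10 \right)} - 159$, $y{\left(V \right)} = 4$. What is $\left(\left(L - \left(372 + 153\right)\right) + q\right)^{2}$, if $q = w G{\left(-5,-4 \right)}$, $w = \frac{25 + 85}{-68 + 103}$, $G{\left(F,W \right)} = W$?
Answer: $\frac{23503104}{49} \approx 4.7966 \cdot 10^{5}$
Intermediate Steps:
$L = -155$ ($L = 4 - 159 = -155$)
$w = \frac{22}{7}$ ($w = \frac{110}{35} = 110 \cdot \frac{1}{35} = \frac{22}{7} \approx 3.1429$)
$q = - \frac{88}{7}$ ($q = \frac{22}{7} \left(-4\right) = - \frac{88}{7} \approx -12.571$)
$\left(\left(L - \left(372 + 153\right)\right) + q\right)^{2} = \left(\left(-155 - \left(372 + 153\right)\right) - \frac{88}{7}\right)^{2} = \left(\left(-155 - 525\right) - \frac{88}{7}\right)^{2} = \left(-680 - \frac{88}{7}\right)^{2} = \left(- \frac{4848}{7}\right)^{2} = \frac{23503104}{49}$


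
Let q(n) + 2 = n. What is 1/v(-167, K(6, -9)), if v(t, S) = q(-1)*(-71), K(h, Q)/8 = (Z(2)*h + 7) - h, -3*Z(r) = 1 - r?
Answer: 1/213 ≈ 0.0046948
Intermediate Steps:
q(n) = -2 + n
Z(r) = -⅓ + r/3 (Z(r) = -(1 - r)/3 = -⅓ + r/3)
K(h, Q) = 56 - 16*h/3 (K(h, Q) = 8*(((-⅓ + (⅓)*2)*h + 7) - h) = 8*(((-⅓ + ⅔)*h + 7) - h) = 8*((h/3 + 7) - h) = 8*((7 + h/3) - h) = 8*(7 - 2*h/3) = 56 - 16*h/3)
v(t, S) = 213 (v(t, S) = (-2 - 1)*(-71) = -3*(-71) = 213)
1/v(-167, K(6, -9)) = 1/213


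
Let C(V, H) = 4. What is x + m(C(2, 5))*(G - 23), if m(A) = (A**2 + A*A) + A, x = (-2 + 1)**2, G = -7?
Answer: -1079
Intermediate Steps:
x = 1 (x = (-1)**2 = 1)
m(A) = A + 2*A**2 (m(A) = (A**2 + A**2) + A = 2*A**2 + A = A + 2*A**2)
x + m(C(2, 5))*(G - 23) = 1 + (4*(1 + 2*4))*(-7 - 23) = 1 + (4*(1 + 8))*(-30) = 1 + (4*9)*(-30) = 1 + 36*(-30) = 1 - 1080 = -1079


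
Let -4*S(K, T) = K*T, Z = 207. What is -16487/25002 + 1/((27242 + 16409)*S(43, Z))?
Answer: -711757633705/1079357316678 ≈ -0.65943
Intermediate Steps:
S(K, T) = -K*T/4
-16487/25002 + 1/((27242 + 16409)*S(43, Z)) = -16487/25002 + 1/((27242 + 16409)*((-¼*43*207))) = -16487*1/25002 + 1/(43651*(-8901/4)) = -16487/25002 + (1/43651)*(-4/8901) = -16487/25002 - 4/388537551 = -711757633705/1079357316678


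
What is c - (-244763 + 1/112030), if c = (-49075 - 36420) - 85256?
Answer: 8291564359/112030 ≈ 74012.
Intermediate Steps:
c = -170751 (c = -85495 - 85256 = -170751)
c - (-244763 + 1/112030) = -170751 - (-244763 + 1/112030) = -170751 - 1*(-27420798889/112030) = -170751 + 27420798889/112030 = 8291564359/112030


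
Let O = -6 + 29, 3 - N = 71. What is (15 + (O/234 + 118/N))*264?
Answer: 2338952/663 ≈ 3527.8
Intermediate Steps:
N = -68 (N = 3 - 1*71 = 3 - 71 = -68)
O = 23
(15 + (O/234 + 118/N))*264 = (15 + (23/234 + 118/(-68)))*264 = (15 + (23*(1/234) + 118*(-1/68)))*264 = (15 + (23/234 - 59/34))*264 = (15 - 3256/1989)*264 = (26579/1989)*264 = 2338952/663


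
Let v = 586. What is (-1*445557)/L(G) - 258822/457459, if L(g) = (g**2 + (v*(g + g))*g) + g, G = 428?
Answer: -55818268603383/98296621564340 ≈ -0.56786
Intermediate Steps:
L(g) = g + 1173*g**2 (L(g) = (g**2 + (586*(g + g))*g) + g = (g**2 + (586*(2*g))*g) + g = (g**2 + (1172*g)*g) + g = (g**2 + 1172*g**2) + g = 1173*g**2 + g = g + 1173*g**2)
(-1*445557)/L(G) - 258822/457459 = (-1*445557)/((428*(1 + 1173*428))) - 258822/457459 = -445557*1/(428*(1 + 502044)) - 258822*1/457459 = -445557/(428*502045) - 258822/457459 = -445557/214875260 - 258822/457459 = -55818268603383/98296621564340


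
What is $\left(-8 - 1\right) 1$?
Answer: $-9$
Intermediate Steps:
$\left(-8 - 1\right) 1 = \left(-9\right) 1 = -9$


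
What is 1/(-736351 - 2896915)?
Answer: -1/3633266 ≈ -2.7523e-7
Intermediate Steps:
1/(-736351 - 2896915) = 1/(-3633266) = -1/3633266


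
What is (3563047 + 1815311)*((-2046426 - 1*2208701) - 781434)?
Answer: -27088428146838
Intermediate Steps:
(3563047 + 1815311)*((-2046426 - 1*2208701) - 781434) = 5378358*((-2046426 - 2208701) - 781434) = 5378358*(-4255127 - 781434) = 5378358*(-5036561) = -27088428146838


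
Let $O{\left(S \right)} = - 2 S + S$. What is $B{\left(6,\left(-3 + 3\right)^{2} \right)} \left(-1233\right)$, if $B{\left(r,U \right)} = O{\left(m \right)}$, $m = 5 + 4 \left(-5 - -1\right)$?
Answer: $-13563$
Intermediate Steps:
$m = -11$ ($m = 5 + 4 \left(-5 + 1\right) = 5 + 4 \left(-4\right) = 5 - 16 = -11$)
$O{\left(S \right)} = - S$
$B{\left(r,U \right)} = 11$ ($B{\left(r,U \right)} = \left(-1\right) \left(-11\right) = 11$)
$B{\left(6,\left(-3 + 3\right)^{2} \right)} \left(-1233\right) = 11 \left(-1233\right) = -13563$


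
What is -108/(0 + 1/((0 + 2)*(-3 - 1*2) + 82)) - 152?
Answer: -7928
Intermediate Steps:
-108/(0 + 1/((0 + 2)*(-3 - 1*2) + 82)) - 152 = -108/(0 + 1/(2*(-3 - 2) + 82)) - 152 = -108/(0 + 1/(2*(-5) + 82)) - 152 = -108/(0 + 1/(-10 + 82)) - 152 = -108/(0 + 1/72) - 152 = -108/(1/72) - 152 = 72*(-108) - 152 = -7776 - 152 = -7928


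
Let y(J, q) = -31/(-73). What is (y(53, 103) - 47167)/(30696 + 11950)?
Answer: -1721580/1556579 ≈ -1.1060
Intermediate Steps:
y(J, q) = 31/73 (y(J, q) = -31*(-1/73) = 31/73)
(y(53, 103) - 47167)/(30696 + 11950) = (31/73 - 47167)/(30696 + 11950) = -3443160/73/42646 = -3443160/73*1/42646 = -1721580/1556579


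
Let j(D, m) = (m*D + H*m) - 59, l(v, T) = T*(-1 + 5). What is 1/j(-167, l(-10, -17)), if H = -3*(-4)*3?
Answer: 1/8849 ≈ 0.00011301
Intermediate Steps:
H = 36 (H = 12*3 = 36)
l(v, T) = 4*T (l(v, T) = T*4 = 4*T)
j(D, m) = -59 + 36*m + D*m (j(D, m) = (m*D + 36*m) - 59 = (D*m + 36*m) - 59 = (36*m + D*m) - 59 = -59 + 36*m + D*m)
1/j(-167, l(-10, -17)) = 1/(-59 + 36*(4*(-17)) - 668*(-17)) = 1/(-59 + 36*(-68) - 167*(-68)) = 1/(-59 - 2448 + 11356) = 1/8849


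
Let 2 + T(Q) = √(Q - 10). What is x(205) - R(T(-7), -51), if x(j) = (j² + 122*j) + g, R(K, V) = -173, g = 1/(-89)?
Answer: 5981511/89 ≈ 67208.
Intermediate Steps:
g = -1/89 ≈ -0.011236
T(Q) = -2 + √(-10 + Q) (T(Q) = -2 + √(Q - 10) = -2 + √(-10 + Q))
x(j) = -1/89 + j² + 122*j (x(j) = (j² + 122*j) - 1/89 = -1/89 + j² + 122*j)
x(205) - R(T(-7), -51) = (-1/89 + 205² + 122*205) - 1*(-173) = (-1/89 + 42025 + 25010) + 173 = 5966114/89 + 173 = 5981511/89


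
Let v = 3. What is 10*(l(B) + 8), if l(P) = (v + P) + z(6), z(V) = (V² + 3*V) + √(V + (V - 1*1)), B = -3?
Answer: 620 + 10*√11 ≈ 653.17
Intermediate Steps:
z(V) = V² + √(-1 + 2*V) + 3*V (z(V) = (V² + 3*V) + √(V + (V - 1)) = (V² + 3*V) + √(V + (-1 + V)) = (V² + 3*V) + √(-1 + 2*V) = V² + √(-1 + 2*V) + 3*V)
l(P) = 57 + P + √11 (l(P) = (3 + P) + (6² + √(-1 + 2*6) + 3*6) = (3 + P) + (36 + √(-1 + 12) + 18) = (3 + P) + (36 + √11 + 18) = (3 + P) + (54 + √11) = 57 + P + √11)
10*(l(B) + 8) = 10*((57 - 3 + √11) + 8) = 10*((54 + √11) + 8) = 10*(62 + √11) = 620 + 10*√11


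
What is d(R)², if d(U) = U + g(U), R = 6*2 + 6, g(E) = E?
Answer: 1296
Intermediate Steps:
R = 18 (R = 12 + 6 = 18)
d(U) = 2*U (d(U) = U + U = 2*U)
d(R)² = (2*18)² = 36² = 1296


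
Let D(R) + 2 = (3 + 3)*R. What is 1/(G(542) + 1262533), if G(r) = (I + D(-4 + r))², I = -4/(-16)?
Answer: 16/186739553 ≈ 8.5681e-8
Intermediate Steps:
I = ¼ (I = -4*(-1/16) = ¼ ≈ 0.25000)
D(R) = -2 + 6*R (D(R) = -2 + (3 + 3)*R = -2 + 6*R)
G(r) = (-103/4 + 6*r)² (G(r) = (¼ + (-2 + 6*(-4 + r)))² = (¼ + (-2 + (-24 + 6*r)))² = (¼ + (-26 + 6*r))² = (-103/4 + 6*r)²)
1/(G(542) + 1262533) = 1/((-103 + 24*542)²/16 + 1262533) = 1/((-103 + 13008)²/16 + 1262533) = 1/((1/16)*12905² + 1262533) = 1/((1/16)*166539025 + 1262533) = 1/(166539025/16 + 1262533) = 1/(186739553/16) = 16/186739553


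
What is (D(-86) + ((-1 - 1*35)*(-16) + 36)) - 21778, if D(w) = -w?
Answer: -21080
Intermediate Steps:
(D(-86) + ((-1 - 1*35)*(-16) + 36)) - 21778 = (-1*(-86) + ((-1 - 1*35)*(-16) + 36)) - 21778 = (86 + ((-1 - 35)*(-16) + 36)) - 21778 = (86 + (-36*(-16) + 36)) - 21778 = (86 + (576 + 36)) - 21778 = (86 + 612) - 21778 = 698 - 21778 = -21080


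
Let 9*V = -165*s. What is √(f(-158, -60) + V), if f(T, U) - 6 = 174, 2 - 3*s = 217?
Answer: √13445/3 ≈ 38.651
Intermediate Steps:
s = -215/3 (s = ⅔ - ⅓*217 = ⅔ - 217/3 = -215/3 ≈ -71.667)
f(T, U) = 180 (f(T, U) = 6 + 174 = 180)
V = 11825/9 (V = (-165*(-215/3))/9 = (⅑)*11825 = 11825/9 ≈ 1313.9)
√(f(-158, -60) + V) = √(180 + 11825/9) = √(13445/9) = √13445/3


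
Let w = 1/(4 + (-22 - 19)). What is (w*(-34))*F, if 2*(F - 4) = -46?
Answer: -646/37 ≈ -17.459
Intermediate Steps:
F = -19 (F = 4 + (½)*(-46) = 4 - 23 = -19)
w = -1/37 (w = 1/(4 - 41) = 1/(-37) = -1/37 ≈ -0.027027)
(w*(-34))*F = -1/37*(-34)*(-19) = (34/37)*(-19) = -646/37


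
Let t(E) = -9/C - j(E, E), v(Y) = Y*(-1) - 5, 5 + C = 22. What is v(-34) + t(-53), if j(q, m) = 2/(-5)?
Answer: 2454/85 ≈ 28.871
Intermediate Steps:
C = 17 (C = -5 + 22 = 17)
j(q, m) = -⅖ (j(q, m) = 2*(-⅕) = -⅖)
v(Y) = -5 - Y (v(Y) = -Y - 5 = -5 - Y)
t(E) = -11/85 (t(E) = -9/17 - 1*(-⅖) = -9*1/17 + ⅖ = -9/17 + ⅖ = -11/85)
v(-34) + t(-53) = (-5 - 1*(-34)) - 11/85 = (-5 + 34) - 11/85 = 29 - 11/85 = 2454/85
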